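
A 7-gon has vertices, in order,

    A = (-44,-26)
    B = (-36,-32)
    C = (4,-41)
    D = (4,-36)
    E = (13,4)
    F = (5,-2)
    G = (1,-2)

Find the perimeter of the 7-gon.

162

|AB| = √((8)² + (-6)²) = √100 = 10
|BC| = √((40)² + (-9)²) = √1681 = 41
|CD| = √((0)² + (5)²) = √25 = 5
|DE| = √((9)² + (40)²) = √1681 = 41
|EF| = √((-8)² + (-6)²) = √100 = 10
|FG| = √((-4)² + (0)²) = √16 = 4
|GA| = √((-45)² + (-24)²) = √2601 = 51
Perimeter = 10 + 41 + 5 + 41 + 10 + 4 + 51 = 162.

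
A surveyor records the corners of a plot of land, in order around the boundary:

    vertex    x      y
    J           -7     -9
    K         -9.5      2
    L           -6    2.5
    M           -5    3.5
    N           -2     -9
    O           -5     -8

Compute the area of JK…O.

Σ = (-99.5) + (-11.75) + (-8.5) + (52) + (-29) + (-11) = -107.75
Area = |Σ|/2 = 53.875.

53.875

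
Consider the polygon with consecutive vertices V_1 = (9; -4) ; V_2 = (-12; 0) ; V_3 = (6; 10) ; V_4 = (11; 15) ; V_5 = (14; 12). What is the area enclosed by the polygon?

215

Apply the surveyor's formula: 2A = Σ (x_i·y_{i+1} − x_{i+1}·y_i), indices taken mod 5.
Σ = (-48) + (-120) + (-20) + (-78) + (-164) = -430
Area = |Σ|/2 = 215.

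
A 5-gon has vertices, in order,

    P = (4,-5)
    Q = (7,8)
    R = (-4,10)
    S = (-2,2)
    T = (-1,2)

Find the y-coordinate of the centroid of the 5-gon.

Apply Gauss's area formula. First the cross-terms c_i = x_i·y_{i+1} − x_{i+1}·y_i:
  67, 102, 12, -2, -3  ⇒  2A = 176, A = 88.
Then Σ (y_i + y_{i+1})·c_i = 2182, so ȳ = 2182 / (6·88) = 1091/264.

1091/264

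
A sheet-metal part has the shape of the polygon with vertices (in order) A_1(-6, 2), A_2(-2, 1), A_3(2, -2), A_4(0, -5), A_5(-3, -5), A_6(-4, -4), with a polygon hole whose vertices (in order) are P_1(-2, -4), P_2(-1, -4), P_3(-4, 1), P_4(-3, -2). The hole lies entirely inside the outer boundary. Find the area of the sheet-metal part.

Outer boundary:
Apply the shoelace (surveyor's) formula: 2A = Σ (x_i·y_{i+1} − x_{i+1}·y_i), indices taken mod 6.
Σ = (-2) + (2) + (-10) + (-15) + (-8) + (-32) = -65
Area = |Σ|/2 = 32.5.
Hole:
Apply the shoelace (surveyor's) formula: 2A = Σ (x_i·y_{i+1} − x_{i+1}·y_i), indices taken mod 4.
Σ = (4) + (-17) + (11) + (8) = 6
Area = |Σ|/2 = 3.
Net area = 32.5 − 3 = 29.5.

29.5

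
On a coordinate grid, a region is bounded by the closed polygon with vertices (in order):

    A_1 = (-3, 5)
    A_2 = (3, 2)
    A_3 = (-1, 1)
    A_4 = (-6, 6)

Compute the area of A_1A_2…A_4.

14

Apply the shoelace (surveyor's) formula: 2A = Σ (x_i·y_{i+1} − x_{i+1}·y_i), indices taken mod 4.
A_1→A_2: (-3)(2) − (3)(5) = -21
A_2→A_3: (3)(1) − (-1)(2) = 5
A_3→A_4: (-1)(6) − (-6)(1) = 0
A_4→A_1: (-6)(5) − (-3)(6) = -12
Σ = -28
Area = |Σ|/2 = 14.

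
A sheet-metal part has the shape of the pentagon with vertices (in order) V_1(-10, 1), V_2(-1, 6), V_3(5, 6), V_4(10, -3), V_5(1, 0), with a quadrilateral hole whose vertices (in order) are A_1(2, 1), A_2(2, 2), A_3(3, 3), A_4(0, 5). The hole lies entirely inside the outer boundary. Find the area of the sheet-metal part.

79.5

Outer boundary:
Cross-terms: -59, -36, -75, 3, 1  ⇒  Σ = -166
Area = |Σ|/2 = 83.
Hole:
Apply the shoelace formula: 2A = Σ (x_i·y_{i+1} − x_{i+1}·y_i), indices taken mod 4.
Cross-terms: 2, 0, 15, -10  ⇒  Σ = 7
Area = |Σ|/2 = 3.5.
Net area = 83 − 3.5 = 79.5.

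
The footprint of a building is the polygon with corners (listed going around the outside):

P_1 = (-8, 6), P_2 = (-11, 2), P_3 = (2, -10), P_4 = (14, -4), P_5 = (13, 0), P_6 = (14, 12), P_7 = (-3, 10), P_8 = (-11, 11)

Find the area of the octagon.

Apply the surveyor's formula: 2A = Σ (x_i·y_{i+1} − x_{i+1}·y_i), indices taken mod 8.
Σ = (50) + (106) + (132) + (52) + (156) + (176) + (77) + (22) = 771
Area = |Σ|/2 = 385.5.

385.5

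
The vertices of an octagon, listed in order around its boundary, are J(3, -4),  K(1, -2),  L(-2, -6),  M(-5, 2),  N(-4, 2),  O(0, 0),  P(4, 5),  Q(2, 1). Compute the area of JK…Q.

Apply the surveyor's formula: 2A = Σ (x_i·y_{i+1} − x_{i+1}·y_i), indices taken mod 8.
J→K: (3)(-2) − (1)(-4) = -2
K→L: (1)(-6) − (-2)(-2) = -10
L→M: (-2)(2) − (-5)(-6) = -34
M→N: (-5)(2) − (-4)(2) = -2
N→O: (-4)(0) − (0)(2) = 0
O→P: (0)(5) − (4)(0) = 0
P→Q: (4)(1) − (2)(5) = -6
Q→J: (2)(-4) − (3)(1) = -11
Σ = -65
Area = |Σ|/2 = 32.5.

32.5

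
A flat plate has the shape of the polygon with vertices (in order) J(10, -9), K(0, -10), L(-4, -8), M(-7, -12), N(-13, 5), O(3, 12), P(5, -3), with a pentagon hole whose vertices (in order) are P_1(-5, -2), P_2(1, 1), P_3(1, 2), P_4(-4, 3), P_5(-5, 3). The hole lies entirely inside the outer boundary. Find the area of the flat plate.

Outer boundary:
Apply Gauss's area formula: 2A = Σ (x_i·y_{i+1} − x_{i+1}·y_i), indices taken mod 7.
J→K: (10)(-10) − (0)(-9) = -100
K→L: (0)(-8) − (-4)(-10) = -40
L→M: (-4)(-12) − (-7)(-8) = -8
M→N: (-7)(5) − (-13)(-12) = -191
N→O: (-13)(12) − (3)(5) = -171
O→P: (3)(-3) − (5)(12) = -69
P→J: (5)(-9) − (10)(-3) = -15
Σ = -594
Area = |Σ|/2 = 297.
Hole:
Apply Gauss's area formula: 2A = Σ (x_i·y_{i+1} − x_{i+1}·y_i), indices taken mod 5.
Cross-terms: -3, 1, 11, 3, 25  ⇒  Σ = 37
Area = |Σ|/2 = 18.5.
Net area = 297 − 18.5 = 278.5.

278.5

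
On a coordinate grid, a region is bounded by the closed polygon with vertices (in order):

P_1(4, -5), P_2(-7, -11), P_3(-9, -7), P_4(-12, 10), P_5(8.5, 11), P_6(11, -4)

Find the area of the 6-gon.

Apply the shoelace (surveyor's) formula: 2A = Σ (x_i·y_{i+1} − x_{i+1}·y_i), indices taken mod 6.
Σ = (-79) + (-50) + (-174) + (-217) + (-155) + (-39) = -714
Area = |Σ|/2 = 357.

357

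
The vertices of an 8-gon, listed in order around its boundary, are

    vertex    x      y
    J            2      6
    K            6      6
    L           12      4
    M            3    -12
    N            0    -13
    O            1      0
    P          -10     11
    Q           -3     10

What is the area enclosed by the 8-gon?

174

Apply the shoelace formula: 2A = Σ (x_i·y_{i+1} − x_{i+1}·y_i), indices taken mod 8.
Σ = (-24) + (-48) + (-156) + (-39) + (13) + (11) + (-67) + (-38) = -348
Area = |Σ|/2 = 174.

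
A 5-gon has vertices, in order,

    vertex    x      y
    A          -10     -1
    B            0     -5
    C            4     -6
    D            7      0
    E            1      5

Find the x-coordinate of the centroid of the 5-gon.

Apply Gauss's area formula. First the cross-terms c_i = x_i·y_{i+1} − x_{i+1}·y_i:
  50, 20, 42, 35, 49  ⇒  2A = 196, A = 98.
Then Σ (x_i + x_{i+1})·c_i = -119, so x̄ = -119 / (6·98) = -17/84.

-17/84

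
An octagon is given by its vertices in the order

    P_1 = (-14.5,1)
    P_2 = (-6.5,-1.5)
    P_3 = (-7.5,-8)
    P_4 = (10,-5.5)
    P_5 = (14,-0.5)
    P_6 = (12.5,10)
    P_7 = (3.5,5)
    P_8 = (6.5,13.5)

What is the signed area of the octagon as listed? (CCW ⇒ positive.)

326.5

Apply the shoelace formula: 2A = Σ (x_i·y_{i+1} − x_{i+1}·y_i), indices taken mod 8.
Σ = (28.25) + (40.75) + (121.25) + (72) + (146.25) + (27.5) + (14.75) + (202.25) = 653
Signed area = Σ/2 = 326.5 (positive ⇒ counter-clockwise traversal).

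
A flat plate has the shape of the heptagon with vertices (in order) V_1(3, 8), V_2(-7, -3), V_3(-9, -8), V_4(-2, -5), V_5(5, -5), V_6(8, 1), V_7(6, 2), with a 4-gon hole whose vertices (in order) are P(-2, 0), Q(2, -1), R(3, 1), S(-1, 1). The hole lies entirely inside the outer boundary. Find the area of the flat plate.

112

Outer boundary:
Apply Gauss's area formula: 2A = Σ (x_i·y_{i+1} − x_{i+1}·y_i), indices taken mod 7.
Cross-terms: 47, 29, 29, 35, 45, 10, 42  ⇒  Σ = 237
Area = |Σ|/2 = 118.5.
Hole:
Apply the shoelace formula: 2A = Σ (x_i·y_{i+1} − x_{i+1}·y_i), indices taken mod 4.
Σ = (2) + (5) + (4) + (2) = 13
Area = |Σ|/2 = 6.5.
Net area = 118.5 − 6.5 = 112.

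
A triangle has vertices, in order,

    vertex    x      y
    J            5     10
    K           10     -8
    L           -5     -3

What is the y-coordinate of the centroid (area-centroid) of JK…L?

-1/3

Apply the shoelace (surveyor's) formula. First the cross-terms c_i = x_i·y_{i+1} − x_{i+1}·y_i:
  -140, -70, -35  ⇒  2A = -245, A = -122.5.
Then Σ (y_i + y_{i+1})·c_i = 245, so ȳ = 245 / (6·(-122.5)) = -1/3.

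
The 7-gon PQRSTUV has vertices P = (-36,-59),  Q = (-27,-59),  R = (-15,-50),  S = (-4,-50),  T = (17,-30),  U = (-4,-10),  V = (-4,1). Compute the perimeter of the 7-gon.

172

|PQ| = √((9)² + (0)²) = √81 = 9
|QR| = √((12)² + (9)²) = √225 = 15
|RS| = √((11)² + (0)²) = √121 = 11
|ST| = √((21)² + (20)²) = √841 = 29
|TU| = √((-21)² + (20)²) = √841 = 29
|UV| = √((0)² + (11)²) = √121 = 11
|VP| = √((-32)² + (-60)²) = √4624 = 68
Perimeter = 9 + 15 + 11 + 29 + 29 + 11 + 68 = 172.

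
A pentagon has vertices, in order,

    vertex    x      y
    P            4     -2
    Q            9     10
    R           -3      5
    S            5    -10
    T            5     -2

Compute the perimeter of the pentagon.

|PQ| = √((5)² + (12)²) = √169 = 13
|QR| = √((-12)² + (-5)²) = √169 = 13
|RS| = √((8)² + (-15)²) = √289 = 17
|ST| = √((0)² + (8)²) = √64 = 8
|TP| = √((-1)² + (0)²) = √1 = 1
Perimeter = 13 + 13 + 17 + 8 + 1 = 52.

52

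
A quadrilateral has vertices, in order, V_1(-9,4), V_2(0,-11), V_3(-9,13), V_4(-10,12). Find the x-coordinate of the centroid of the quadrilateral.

-19/3

Apply the surveyor's formula. First the cross-terms c_i = x_i·y_{i+1} − x_{i+1}·y_i:
  99, -99, 22, 68  ⇒  2A = 90, A = 45.
Then Σ (x_i + x_{i+1})·c_i = -1710, so x̄ = -1710 / (6·45) = -19/3.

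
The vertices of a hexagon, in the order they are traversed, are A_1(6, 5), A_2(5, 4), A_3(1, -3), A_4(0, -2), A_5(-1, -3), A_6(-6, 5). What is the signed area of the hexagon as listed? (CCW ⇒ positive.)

-53.5

Σ = (-1) + (-19) + (-2) + (-2) + (-23) + (-60) = -107
Signed area = Σ/2 = -53.5 (negative ⇒ clockwise traversal).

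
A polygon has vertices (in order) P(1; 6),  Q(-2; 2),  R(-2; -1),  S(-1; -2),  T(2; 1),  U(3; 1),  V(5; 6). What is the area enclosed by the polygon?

Apply the shoelace formula: 2A = Σ (x_i·y_{i+1} − x_{i+1}·y_i), indices taken mod 7.
Σ = (14) + (6) + (3) + (3) + (-1) + (13) + (24) = 62
Area = |Σ|/2 = 31.

31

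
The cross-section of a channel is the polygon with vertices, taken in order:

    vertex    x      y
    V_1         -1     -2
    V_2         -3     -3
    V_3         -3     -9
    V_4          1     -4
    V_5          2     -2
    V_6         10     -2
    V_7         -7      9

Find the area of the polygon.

V_1→V_2: (-1)(-3) − (-3)(-2) = -3
V_2→V_3: (-3)(-9) − (-3)(-3) = 18
V_3→V_4: (-3)(-4) − (1)(-9) = 21
V_4→V_5: (1)(-2) − (2)(-4) = 6
V_5→V_6: (2)(-2) − (10)(-2) = 16
V_6→V_7: (10)(9) − (-7)(-2) = 76
V_7→V_1: (-7)(-2) − (-1)(9) = 23
Σ = 157
Area = |Σ|/2 = 78.5.

78.5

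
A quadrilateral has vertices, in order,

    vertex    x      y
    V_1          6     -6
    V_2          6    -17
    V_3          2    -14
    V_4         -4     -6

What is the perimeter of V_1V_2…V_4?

36

|V_1V_2| = √((0)² + (-11)²) = √121 = 11
|V_2V_3| = √((-4)² + (3)²) = √25 = 5
|V_3V_4| = √((-6)² + (8)²) = √100 = 10
|V_4V_1| = √((10)² + (0)²) = √100 = 10
Perimeter = 11 + 5 + 10 + 10 = 36.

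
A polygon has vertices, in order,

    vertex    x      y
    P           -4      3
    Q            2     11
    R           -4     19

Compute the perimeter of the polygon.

36

|PQ| = √((6)² + (8)²) = √100 = 10
|QR| = √((-6)² + (8)²) = √100 = 10
|RP| = √((0)² + (-16)²) = √256 = 16
Perimeter = 10 + 10 + 16 = 36.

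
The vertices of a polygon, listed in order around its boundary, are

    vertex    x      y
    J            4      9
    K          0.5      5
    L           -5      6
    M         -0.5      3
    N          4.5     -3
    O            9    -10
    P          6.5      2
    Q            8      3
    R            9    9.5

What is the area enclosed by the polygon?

Apply the shoelace (surveyor's) formula: 2A = Σ (x_i·y_{i+1} − x_{i+1}·y_i), indices taken mod 9.
Cross-terms: 15.5, 28, -12, -12, -18, 83, 3.5, 49, 43  ⇒  Σ = 180
Area = |Σ|/2 = 90.

90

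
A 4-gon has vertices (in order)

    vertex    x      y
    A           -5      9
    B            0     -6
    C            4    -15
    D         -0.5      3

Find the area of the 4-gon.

Apply Gauss's area formula: 2A = Σ (x_i·y_{i+1} − x_{i+1}·y_i), indices taken mod 4.
Cross-terms: 30, 24, 4.5, 10.5  ⇒  Σ = 69
Area = |Σ|/2 = 34.5.

34.5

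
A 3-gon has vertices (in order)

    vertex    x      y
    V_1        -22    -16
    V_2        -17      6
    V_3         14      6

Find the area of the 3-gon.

341

Σ = (-404) + (-186) + (-92) = -682
Area = |Σ|/2 = 341.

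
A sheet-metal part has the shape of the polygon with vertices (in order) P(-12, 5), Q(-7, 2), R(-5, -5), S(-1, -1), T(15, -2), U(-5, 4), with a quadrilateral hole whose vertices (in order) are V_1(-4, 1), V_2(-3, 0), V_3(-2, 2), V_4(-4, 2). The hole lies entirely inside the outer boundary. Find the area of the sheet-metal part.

70.5

Outer boundary:
Apply the surveyor's formula: 2A = Σ (x_i·y_{i+1} − x_{i+1}·y_i), indices taken mod 6.
Σ = (11) + (45) + (0) + (17) + (50) + (23) = 146
Area = |Σ|/2 = 73.
Hole:
Apply Gauss's area formula: 2A = Σ (x_i·y_{i+1} − x_{i+1}·y_i), indices taken mod 4.
Σ = (3) + (-6) + (4) + (4) = 5
Area = |Σ|/2 = 2.5.
Net area = 73 − 2.5 = 70.5.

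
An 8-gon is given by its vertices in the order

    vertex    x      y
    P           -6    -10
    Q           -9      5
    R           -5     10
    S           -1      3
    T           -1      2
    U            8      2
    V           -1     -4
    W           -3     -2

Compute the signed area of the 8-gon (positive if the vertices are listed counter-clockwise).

-114.5

Σ = (-120) + (-65) + (-5) + (1) + (-18) + (-30) + (-10) + (18) = -229
Signed area = Σ/2 = -114.5 (negative ⇒ clockwise traversal).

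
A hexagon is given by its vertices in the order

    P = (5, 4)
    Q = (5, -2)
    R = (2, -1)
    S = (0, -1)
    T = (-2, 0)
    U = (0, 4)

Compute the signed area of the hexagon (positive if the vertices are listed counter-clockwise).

-31.5

Σ = (-30) + (-1) + (-2) + (-2) + (-8) + (-20) = -63
Signed area = Σ/2 = -31.5 (negative ⇒ clockwise traversal).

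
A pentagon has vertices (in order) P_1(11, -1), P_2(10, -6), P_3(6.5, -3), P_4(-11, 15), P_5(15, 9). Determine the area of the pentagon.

Σ = (-56) + (9) + (64.5) + (-324) + (-114) = -420.5
Area = |Σ|/2 = 210.25.

210.25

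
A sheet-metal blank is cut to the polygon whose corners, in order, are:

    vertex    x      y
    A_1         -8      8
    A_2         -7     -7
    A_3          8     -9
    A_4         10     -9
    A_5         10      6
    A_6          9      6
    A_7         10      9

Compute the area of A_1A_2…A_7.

Σ = (112) + (119) + (18) + (150) + (6) + (21) + (152) = 578
Area = |Σ|/2 = 289.

289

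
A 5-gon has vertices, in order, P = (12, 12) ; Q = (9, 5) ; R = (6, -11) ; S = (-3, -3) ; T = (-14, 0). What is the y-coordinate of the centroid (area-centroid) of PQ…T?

Apply Gauss's area formula. First the cross-terms c_i = x_i·y_{i+1} − x_{i+1}·y_i:
  -48, -129, -51, -42, -168  ⇒  2A = -438, A = -219.
Then Σ (y_i + y_{i+1})·c_i = -1218, so ȳ = -1218 / (6·(-219)) = 203/219.

203/219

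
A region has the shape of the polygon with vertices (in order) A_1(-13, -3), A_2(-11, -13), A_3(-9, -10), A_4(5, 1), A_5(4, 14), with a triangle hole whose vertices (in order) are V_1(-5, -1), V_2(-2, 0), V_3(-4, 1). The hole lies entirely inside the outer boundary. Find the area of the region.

200.5

Outer boundary:
Apply the shoelace formula: 2A = Σ (x_i·y_{i+1} − x_{i+1}·y_i), indices taken mod 5.
Σ = (136) + (-7) + (41) + (66) + (170) = 406
Area = |Σ|/2 = 203.
Hole:
Σ = (-2) + (-2) + (9) = 5
Area = |Σ|/2 = 2.5.
Net area = 203 − 2.5 = 200.5.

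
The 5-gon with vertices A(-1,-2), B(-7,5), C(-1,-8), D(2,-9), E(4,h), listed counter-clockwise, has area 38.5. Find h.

Write out the shoelace sum; only the two edges meeting at E involve h:
2·Area = [(2·h − 4·(-9)) + (4·(-2) − (-1)·h)] + 67
       = 3·h + 95 = 77
⇒ h = -6.

-6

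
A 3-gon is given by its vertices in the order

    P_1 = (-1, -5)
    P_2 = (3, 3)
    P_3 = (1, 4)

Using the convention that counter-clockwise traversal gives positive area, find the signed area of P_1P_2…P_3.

10

P_1→P_2: (-1)(3) − (3)(-5) = 12
P_2→P_3: (3)(4) − (1)(3) = 9
P_3→P_1: (1)(-5) − (-1)(4) = -1
Σ = 20
Signed area = Σ/2 = 10 (positive ⇒ counter-clockwise traversal).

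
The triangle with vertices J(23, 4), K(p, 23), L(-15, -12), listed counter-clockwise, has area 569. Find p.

The doubled signed area Σ (x_i y_{i+1} − x_{i+1} y_i) is linear in p.
With p=0 it equals 1090; the coefficient of p is -16 (from the two edges through K).
So -16·p + 1090 = 2·569 = 1138 ⇒ p = -3.

-3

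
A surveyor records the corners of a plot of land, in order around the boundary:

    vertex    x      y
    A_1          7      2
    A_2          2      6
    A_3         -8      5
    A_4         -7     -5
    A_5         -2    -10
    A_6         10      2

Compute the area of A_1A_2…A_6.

166.5

A_1→A_2: (7)(6) − (2)(2) = 38
A_2→A_3: (2)(5) − (-8)(6) = 58
A_3→A_4: (-8)(-5) − (-7)(5) = 75
A_4→A_5: (-7)(-10) − (-2)(-5) = 60
A_5→A_6: (-2)(2) − (10)(-10) = 96
A_6→A_1: (10)(2) − (7)(2) = 6
Σ = 333
Area = |Σ|/2 = 166.5.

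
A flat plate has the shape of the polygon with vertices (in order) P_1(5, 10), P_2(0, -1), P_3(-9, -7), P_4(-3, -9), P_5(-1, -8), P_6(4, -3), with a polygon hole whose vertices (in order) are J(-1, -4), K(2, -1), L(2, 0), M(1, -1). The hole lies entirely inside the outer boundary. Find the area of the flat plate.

Outer boundary:
Apply the surveyor's formula: 2A = Σ (x_i·y_{i+1} − x_{i+1}·y_i), indices taken mod 6.
Cross-terms: -5, -9, 60, 15, 35, 55  ⇒  Σ = 151
Area = |Σ|/2 = 75.5.
Hole:
Apply Gauss's area formula: 2A = Σ (x_i·y_{i+1} − x_{i+1}·y_i), indices taken mod 4.
Σ = (9) + (2) + (-2) + (-5) = 4
Area = |Σ|/2 = 2.
Net area = 75.5 − 2 = 73.5.

73.5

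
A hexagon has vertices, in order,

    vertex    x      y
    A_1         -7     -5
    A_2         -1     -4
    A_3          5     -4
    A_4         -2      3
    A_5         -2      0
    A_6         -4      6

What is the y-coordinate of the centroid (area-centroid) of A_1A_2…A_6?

Apply the shoelace (surveyor's) formula. First the cross-terms c_i = x_i·y_{i+1} − x_{i+1}·y_i:
  23, 24, 7, 6, -12, 62  ⇒  2A = 110, A = 55.
Then Σ (y_i + y_{i+1})·c_i = -398, so ȳ = -398 / (6·55) = -199/165.

-199/165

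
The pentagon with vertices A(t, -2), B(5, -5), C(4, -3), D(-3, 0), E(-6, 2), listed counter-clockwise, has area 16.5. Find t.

-3

The doubled signed area Σ (x_i y_{i+1} − x_{i+1} y_i) is linear in t.
With t=0 it equals 12; the coefficient of t is -7 (from the two edges through A).
So -7·t + 12 = 2·16.5 = 33 ⇒ t = -3.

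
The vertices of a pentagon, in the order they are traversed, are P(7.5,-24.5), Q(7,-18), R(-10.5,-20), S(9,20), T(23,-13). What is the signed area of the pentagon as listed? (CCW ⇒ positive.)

-682.75

Apply Gauss's area formula: 2A = Σ (x_i·y_{i+1} − x_{i+1}·y_i), indices taken mod 5.
Σ = (36.5) + (-329) + (-30) + (-577) + (-466) = -1365.5
Signed area = Σ/2 = -682.75 (negative ⇒ clockwise traversal).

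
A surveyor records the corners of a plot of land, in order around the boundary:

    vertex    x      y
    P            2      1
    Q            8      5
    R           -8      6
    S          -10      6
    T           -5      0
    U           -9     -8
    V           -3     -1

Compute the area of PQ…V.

78

Cross-terms: 2, 88, 12, 30, 40, -15, -1  ⇒  Σ = 156
Area = |Σ|/2 = 78.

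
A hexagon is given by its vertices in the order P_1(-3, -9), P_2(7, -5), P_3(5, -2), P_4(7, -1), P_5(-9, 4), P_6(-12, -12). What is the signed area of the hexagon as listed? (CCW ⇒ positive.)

Cross-terms: 78, 11, 9, 19, 156, 72  ⇒  Σ = 345
Signed area = Σ/2 = 172.5 (positive ⇒ counter-clockwise traversal).

172.5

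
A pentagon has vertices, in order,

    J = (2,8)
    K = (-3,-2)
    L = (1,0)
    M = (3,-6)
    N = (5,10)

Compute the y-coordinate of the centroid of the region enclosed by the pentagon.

47/18

Apply Gauss's area formula. First the cross-terms c_i = x_i·y_{i+1} − x_{i+1}·y_i:
  20, 2, -6, 60, 20  ⇒  2A = 96, A = 48.
Then Σ (y_i + y_{i+1})·c_i = 752, so ȳ = 752 / (6·48) = 47/18.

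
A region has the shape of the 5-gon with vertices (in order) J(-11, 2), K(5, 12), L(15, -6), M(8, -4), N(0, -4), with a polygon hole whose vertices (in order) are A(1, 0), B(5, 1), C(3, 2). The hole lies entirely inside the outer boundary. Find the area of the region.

217

Outer boundary:
J→K: (-11)(12) − (5)(2) = -142
K→L: (5)(-6) − (15)(12) = -210
L→M: (15)(-4) − (8)(-6) = -12
M→N: (8)(-4) − (0)(-4) = -32
N→J: (0)(2) − (-11)(-4) = -44
Σ = -440
Area = |Σ|/2 = 220.
Hole:
Apply Gauss's area formula: 2A = Σ (x_i·y_{i+1} − x_{i+1}·y_i), indices taken mod 3.
A→B: (1)(1) − (5)(0) = 1
B→C: (5)(2) − (3)(1) = 7
C→A: (3)(0) − (1)(2) = -2
Σ = 6
Area = |Σ|/2 = 3.
Net area = 220 − 3 = 217.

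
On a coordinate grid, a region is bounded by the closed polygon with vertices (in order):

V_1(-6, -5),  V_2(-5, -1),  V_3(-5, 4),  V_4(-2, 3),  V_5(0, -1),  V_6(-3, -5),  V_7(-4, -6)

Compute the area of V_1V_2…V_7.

Apply the shoelace (surveyor's) formula: 2A = Σ (x_i·y_{i+1} − x_{i+1}·y_i), indices taken mod 7.
Σ = (-19) + (-25) + (-7) + (2) + (-3) + (-2) + (-16) = -70
Area = |Σ|/2 = 35.

35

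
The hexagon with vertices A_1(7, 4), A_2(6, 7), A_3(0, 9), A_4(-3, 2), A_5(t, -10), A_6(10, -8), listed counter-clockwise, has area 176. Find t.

-2

The doubled signed area Σ (x_i y_{i+1} − x_{i+1} y_i) is linear in t.
With t=0 it equals 332; the coefficient of t is -10 (from the two edges through A_5).
So -10·t + 332 = 2·176 = 352 ⇒ t = -2.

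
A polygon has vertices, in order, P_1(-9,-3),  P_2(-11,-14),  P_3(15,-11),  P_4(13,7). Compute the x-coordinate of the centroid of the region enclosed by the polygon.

Apply the shoelace formula. First the cross-terms c_i = x_i·y_{i+1} − x_{i+1}·y_i:
  93, 331, 248, 24  ⇒  2A = 696, A = 348.
Then Σ (x_i + x_{i+1})·c_i = 6504, so x̄ = 6504 / (6·348) = 271/87.

271/87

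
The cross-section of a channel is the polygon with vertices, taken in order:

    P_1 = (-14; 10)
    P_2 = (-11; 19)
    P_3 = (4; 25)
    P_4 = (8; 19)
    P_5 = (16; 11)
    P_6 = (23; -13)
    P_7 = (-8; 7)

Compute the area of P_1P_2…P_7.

616.5

Apply the shoelace formula: 2A = Σ (x_i·y_{i+1} − x_{i+1}·y_i), indices taken mod 7.
Σ = (-156) + (-351) + (-124) + (-216) + (-461) + (57) + (18) = -1233
Area = |Σ|/2 = 616.5.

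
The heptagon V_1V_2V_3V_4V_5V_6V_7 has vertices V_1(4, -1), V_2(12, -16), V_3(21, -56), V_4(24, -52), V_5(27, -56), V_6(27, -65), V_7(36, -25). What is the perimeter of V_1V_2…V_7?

158

|V_1V_2| = √((8)² + (-15)²) = √289 = 17
|V_2V_3| = √((9)² + (-40)²) = √1681 = 41
|V_3V_4| = √((3)² + (4)²) = √25 = 5
|V_4V_5| = √((3)² + (-4)²) = √25 = 5
|V_5V_6| = √((0)² + (-9)²) = √81 = 9
|V_6V_7| = √((9)² + (40)²) = √1681 = 41
|V_7V_1| = √((-32)² + (24)²) = √1600 = 40
Perimeter = 17 + 41 + 5 + 5 + 9 + 41 + 40 = 158.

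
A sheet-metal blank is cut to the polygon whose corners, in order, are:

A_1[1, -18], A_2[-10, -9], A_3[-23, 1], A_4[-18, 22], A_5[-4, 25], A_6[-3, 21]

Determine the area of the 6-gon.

616

Apply the shoelace formula: 2A = Σ (x_i·y_{i+1} − x_{i+1}·y_i), indices taken mod 6.
A_1→A_2: (1)(-9) − (-10)(-18) = -189
A_2→A_3: (-10)(1) − (-23)(-9) = -217
A_3→A_4: (-23)(22) − (-18)(1) = -488
A_4→A_5: (-18)(25) − (-4)(22) = -362
A_5→A_6: (-4)(21) − (-3)(25) = -9
A_6→A_1: (-3)(-18) − (1)(21) = 33
Σ = -1232
Area = |Σ|/2 = 616.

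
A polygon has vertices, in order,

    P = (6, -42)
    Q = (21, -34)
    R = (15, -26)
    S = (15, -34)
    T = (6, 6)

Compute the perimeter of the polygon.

124

|PQ| = √((15)² + (8)²) = √289 = 17
|QR| = √((-6)² + (8)²) = √100 = 10
|RS| = √((0)² + (-8)²) = √64 = 8
|ST| = √((-9)² + (40)²) = √1681 = 41
|TP| = √((0)² + (-48)²) = √2304 = 48
Perimeter = 17 + 10 + 8 + 41 + 48 = 124.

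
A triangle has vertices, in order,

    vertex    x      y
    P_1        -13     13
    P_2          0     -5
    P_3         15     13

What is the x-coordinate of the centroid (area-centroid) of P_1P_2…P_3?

Apply the shoelace (surveyor's) formula. First the cross-terms c_i = x_i·y_{i+1} − x_{i+1}·y_i:
  65, 75, 364  ⇒  2A = 504, A = 252.
Then Σ (x_i + x_{i+1})·c_i = 1008, so x̄ = 1008 / (6·252) = 2/3.

2/3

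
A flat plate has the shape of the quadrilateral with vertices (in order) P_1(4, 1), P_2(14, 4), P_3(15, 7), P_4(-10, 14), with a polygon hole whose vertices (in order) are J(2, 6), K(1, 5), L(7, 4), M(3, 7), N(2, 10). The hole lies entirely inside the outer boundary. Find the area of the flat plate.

118

Outer boundary:
Σ = (2) + (38) + (280) + (-66) = 254
Area = |Σ|/2 = 127.
Hole:
Σ = (4) + (-31) + (37) + (16) + (-8) = 18
Area = |Σ|/2 = 9.
Net area = 127 − 9 = 118.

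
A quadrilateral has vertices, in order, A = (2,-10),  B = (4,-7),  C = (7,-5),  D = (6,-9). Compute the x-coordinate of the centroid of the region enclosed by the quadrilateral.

Apply Gauss's area formula. First the cross-terms c_i = x_i·y_{i+1} − x_{i+1}·y_i:
  26, 29, -33, -42  ⇒  2A = -20, A = -10.
Then Σ (x_i + x_{i+1})·c_i = -290, so x̄ = -290 / (6·(-10)) = 29/6.

29/6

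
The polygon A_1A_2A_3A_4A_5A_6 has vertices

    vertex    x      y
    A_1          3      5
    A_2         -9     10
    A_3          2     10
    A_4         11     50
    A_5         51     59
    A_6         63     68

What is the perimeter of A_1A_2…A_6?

|A_1A_2| = √((-12)² + (5)²) = √169 = 13
|A_2A_3| = √((11)² + (0)²) = √121 = 11
|A_3A_4| = √((9)² + (40)²) = √1681 = 41
|A_4A_5| = √((40)² + (9)²) = √1681 = 41
|A_5A_6| = √((12)² + (9)²) = √225 = 15
|A_6A_1| = √((-60)² + (-63)²) = √7569 = 87
Perimeter = 13 + 11 + 41 + 41 + 15 + 87 = 208.

208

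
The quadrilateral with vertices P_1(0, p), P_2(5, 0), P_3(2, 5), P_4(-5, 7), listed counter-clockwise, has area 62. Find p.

The doubled signed area Σ (x_i y_{i+1} − x_{i+1} y_i) is linear in p.
With p=0 it equals 64; the coefficient of p is -10 (from the two edges through P_1).
So -10·p + 64 = 2·62 = 124 ⇒ p = -6.

-6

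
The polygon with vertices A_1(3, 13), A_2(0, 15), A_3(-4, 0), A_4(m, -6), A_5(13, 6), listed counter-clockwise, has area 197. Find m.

6

Write out the shoelace sum; only the two edges meeting at A_4 involve m:
2·Area = [((-4)·(-6) − m·0) + (m·6 − 13·(-6))] + 256
       = 6·m + 358 = 394
⇒ m = 6.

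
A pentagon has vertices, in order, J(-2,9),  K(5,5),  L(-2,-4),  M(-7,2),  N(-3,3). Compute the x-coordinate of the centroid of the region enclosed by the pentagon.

-116/133

Apply the shoelace (surveyor's) formula. First the cross-terms c_i = x_i·y_{i+1} − x_{i+1}·y_i:
  -55, -10, -32, -15, -21  ⇒  2A = -133, A = -66.5.
Then Σ (x_i + x_{i+1})·c_i = 348, so x̄ = 348 / (6·(-66.5)) = -116/133.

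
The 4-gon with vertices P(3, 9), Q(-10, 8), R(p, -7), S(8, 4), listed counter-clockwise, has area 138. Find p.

6

Write out the shoelace sum; only the two edges meeting at R involve p:
2·Area = [((-10)·(-7) − p·8) + (p·4 − 8·(-7))] + 174
       = -4·p + 300 = 276
⇒ p = 6.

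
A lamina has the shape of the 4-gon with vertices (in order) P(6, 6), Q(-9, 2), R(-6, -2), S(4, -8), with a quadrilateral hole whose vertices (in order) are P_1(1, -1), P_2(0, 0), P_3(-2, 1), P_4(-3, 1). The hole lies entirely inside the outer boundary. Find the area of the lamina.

Outer boundary:
Apply the surveyor's formula: 2A = Σ (x_i·y_{i+1} − x_{i+1}·y_i), indices taken mod 4.
Σ = (66) + (30) + (56) + (72) = 224
Area = |Σ|/2 = 112.
Hole:
Apply the shoelace formula: 2A = Σ (x_i·y_{i+1} − x_{i+1}·y_i), indices taken mod 4.
Cross-terms: 0, 0, 1, 2  ⇒  Σ = 3
Area = |Σ|/2 = 1.5.
Net area = 112 − 1.5 = 110.5.

110.5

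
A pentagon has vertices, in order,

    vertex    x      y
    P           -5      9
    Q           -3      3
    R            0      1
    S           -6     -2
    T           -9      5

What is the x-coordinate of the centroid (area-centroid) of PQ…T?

Apply Gauss's area formula. First the cross-terms c_i = x_i·y_{i+1} − x_{i+1}·y_i:
  12, -3, 6, -48, -56  ⇒  2A = -89, A = -44.5.
Then Σ (x_i + x_{i+1})·c_i = 1381, so x̄ = 1381 / (6·(-44.5)) = -1381/267.

-1381/267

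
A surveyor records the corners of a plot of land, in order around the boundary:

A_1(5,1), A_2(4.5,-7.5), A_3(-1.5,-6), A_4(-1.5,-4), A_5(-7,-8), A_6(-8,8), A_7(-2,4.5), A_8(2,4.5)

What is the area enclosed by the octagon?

138.875

Apply the shoelace formula: 2A = Σ (x_i·y_{i+1} − x_{i+1}·y_i), indices taken mod 8.
Σ = (-42) + (-38.25) + (-3) + (-16) + (-120) + (-20) + (-18) + (-20.5) = -277.75
Area = |Σ|/2 = 138.875.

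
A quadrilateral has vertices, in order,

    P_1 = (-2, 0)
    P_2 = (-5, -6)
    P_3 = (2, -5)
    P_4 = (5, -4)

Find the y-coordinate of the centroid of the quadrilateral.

Apply the shoelace (surveyor's) formula. First the cross-terms c_i = x_i·y_{i+1} − x_{i+1}·y_i:
  12, 37, 17, -8  ⇒  2A = 58, A = 29.
Then Σ (y_i + y_{i+1})·c_i = -600, so ȳ = -600 / (6·29) = -100/29.

-100/29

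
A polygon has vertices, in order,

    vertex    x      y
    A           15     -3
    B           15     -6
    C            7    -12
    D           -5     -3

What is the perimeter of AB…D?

|AB| = √((0)² + (-3)²) = √9 = 3
|BC| = √((-8)² + (-6)²) = √100 = 10
|CD| = √((-12)² + (9)²) = √225 = 15
|DA| = √((20)² + (0)²) = √400 = 20
Perimeter = 3 + 10 + 15 + 20 = 48.

48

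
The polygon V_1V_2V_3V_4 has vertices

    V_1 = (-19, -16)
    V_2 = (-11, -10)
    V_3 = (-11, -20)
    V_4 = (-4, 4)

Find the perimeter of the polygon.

|V_1V_2| = √((8)² + (6)²) = √100 = 10
|V_2V_3| = √((0)² + (-10)²) = √100 = 10
|V_3V_4| = √((7)² + (24)²) = √625 = 25
|V_4V_1| = √((-15)² + (-20)²) = √625 = 25
Perimeter = 10 + 10 + 25 + 25 = 70.

70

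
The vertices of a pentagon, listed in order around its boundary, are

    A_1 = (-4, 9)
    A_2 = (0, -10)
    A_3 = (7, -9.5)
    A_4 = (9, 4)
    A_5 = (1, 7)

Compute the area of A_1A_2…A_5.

159.75

Apply the surveyor's formula: 2A = Σ (x_i·y_{i+1} − x_{i+1}·y_i), indices taken mod 5.
Σ = (40) + (70) + (113.5) + (59) + (37) = 319.5
Area = |Σ|/2 = 159.75.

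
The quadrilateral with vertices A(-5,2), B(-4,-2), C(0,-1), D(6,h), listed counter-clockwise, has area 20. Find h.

0

The doubled signed area Σ (x_i y_{i+1} − x_{i+1} y_i) is linear in h.
With h=0 it equals 40; the coefficient of h is 5 (from the two edges through D).
So 5·h + 40 = 2·20 = 40 ⇒ h = 0.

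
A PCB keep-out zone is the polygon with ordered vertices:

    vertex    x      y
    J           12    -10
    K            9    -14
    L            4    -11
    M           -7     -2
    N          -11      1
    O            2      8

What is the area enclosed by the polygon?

Apply the shoelace (surveyor's) formula: 2A = Σ (x_i·y_{i+1} − x_{i+1}·y_i), indices taken mod 6.
Σ = (-78) + (-43) + (-85) + (-29) + (-90) + (-116) = -441
Area = |Σ|/2 = 220.5.

220.5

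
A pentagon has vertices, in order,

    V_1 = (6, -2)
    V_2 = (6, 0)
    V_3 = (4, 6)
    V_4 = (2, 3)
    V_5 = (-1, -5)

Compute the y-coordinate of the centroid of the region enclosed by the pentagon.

Apply the surveyor's formula. First the cross-terms c_i = x_i·y_{i+1} − x_{i+1}·y_i:
  12, 36, 0, -7, 32  ⇒  2A = 73, A = 36.5.
Then Σ (y_i + y_{i+1})·c_i = -18, so ȳ = -18 / (6·36.5) = -6/73.

-6/73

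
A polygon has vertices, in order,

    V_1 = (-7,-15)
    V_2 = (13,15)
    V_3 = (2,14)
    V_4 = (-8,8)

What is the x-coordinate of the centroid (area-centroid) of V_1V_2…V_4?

Apply the surveyor's formula. First the cross-terms c_i = x_i·y_{i+1} − x_{i+1}·y_i:
  90, 152, 128, 176  ⇒  2A = 546, A = 273.
Then Σ (x_i + x_{i+1})·c_i = -588, so x̄ = -588 / (6·273) = -14/39.

-14/39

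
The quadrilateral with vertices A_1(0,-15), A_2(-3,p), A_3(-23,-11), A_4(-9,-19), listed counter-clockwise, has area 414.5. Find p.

16

The doubled signed area Σ (x_i y_{i+1} − x_{i+1} y_i) is linear in p.
With p=0 it equals 461; the coefficient of p is 23 (from the two edges through A_2).
So 23·p + 461 = 2·414.5 = 829 ⇒ p = 16.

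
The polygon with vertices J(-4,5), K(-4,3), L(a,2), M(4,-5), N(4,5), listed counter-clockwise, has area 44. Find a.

-2

The doubled signed area Σ (x_i y_{i+1} − x_{i+1} y_i) is linear in a.
With a=0 it equals 72; the coefficient of a is -8 (from the two edges through L).
So -8·a + 72 = 2·44 = 88 ⇒ a = -2.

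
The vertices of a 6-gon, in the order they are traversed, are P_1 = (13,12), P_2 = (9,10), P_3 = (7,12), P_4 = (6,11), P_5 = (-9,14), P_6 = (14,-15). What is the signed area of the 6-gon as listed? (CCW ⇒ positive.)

275

P_1→P_2: (13)(10) − (9)(12) = 22
P_2→P_3: (9)(12) − (7)(10) = 38
P_3→P_4: (7)(11) − (6)(12) = 5
P_4→P_5: (6)(14) − (-9)(11) = 183
P_5→P_6: (-9)(-15) − (14)(14) = -61
P_6→P_1: (14)(12) − (13)(-15) = 363
Σ = 550
Signed area = Σ/2 = 275 (positive ⇒ counter-clockwise traversal).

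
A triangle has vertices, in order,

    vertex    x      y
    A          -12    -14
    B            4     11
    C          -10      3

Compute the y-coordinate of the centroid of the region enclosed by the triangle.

Apply the surveyor's formula. First the cross-terms c_i = x_i·y_{i+1} − x_{i+1}·y_i:
  -76, 122, 176  ⇒  2A = 222, A = 111.
Then Σ (y_i + y_{i+1})·c_i = 0, so ȳ = 0 / (6·111) = 0.

0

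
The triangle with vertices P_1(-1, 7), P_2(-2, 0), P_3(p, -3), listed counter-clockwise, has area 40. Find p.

9

The doubled signed area Σ (x_i y_{i+1} − x_{i+1} y_i) is linear in p.
With p=0 it equals 17; the coefficient of p is 7 (from the two edges through P_3).
So 7·p + 17 = 2·40 = 80 ⇒ p = 9.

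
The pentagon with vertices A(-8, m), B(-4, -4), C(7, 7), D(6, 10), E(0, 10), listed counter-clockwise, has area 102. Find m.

1

Write out the shoelace sum; only the two edges meeting at A involve m:
2·Area = [(0·m − (-8)·10) + ((-8)·(-4) − (-4)·m)] + 88
       = 4·m + 200 = 204
⇒ m = 1.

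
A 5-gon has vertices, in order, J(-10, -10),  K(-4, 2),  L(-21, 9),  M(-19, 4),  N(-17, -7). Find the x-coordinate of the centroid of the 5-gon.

Apply Gauss's area formula. First the cross-terms c_i = x_i·y_{i+1} − x_{i+1}·y_i:
  -60, 6, 87, 201, 100  ⇒  2A = 334, A = 167.
Then Σ (x_i + x_{i+1})·c_i = -12726, so x̄ = -12726 / (6·167) = -2121/167.

-2121/167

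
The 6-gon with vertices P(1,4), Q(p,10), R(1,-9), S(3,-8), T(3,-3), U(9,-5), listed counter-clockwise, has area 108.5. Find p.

-10

Write out the shoelace sum; only the two edges meeting at Q involve p:
2·Area = [(1·10 − p·4) + (p·(-9) − 1·10)] + 87
       = -13·p + 87 = 217
⇒ p = -10.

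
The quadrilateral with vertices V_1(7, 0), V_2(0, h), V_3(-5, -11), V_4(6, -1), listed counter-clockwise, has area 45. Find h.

Write out the shoelace sum; only the two edges meeting at V_2 involve h:
2·Area = [(7·h − 0·0) + (0·(-11) − (-5)·h)] + 78
       = 12·h + 78 = 90
⇒ h = 1.

1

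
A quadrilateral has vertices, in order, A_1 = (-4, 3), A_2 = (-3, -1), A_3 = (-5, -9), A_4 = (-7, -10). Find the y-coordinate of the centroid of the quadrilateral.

-160/39

Apply Gauss's area formula. First the cross-terms c_i = x_i·y_{i+1} − x_{i+1}·y_i:
  13, 22, -13, -61  ⇒  2A = -39, A = -19.5.
Then Σ (y_i + y_{i+1})·c_i = 480, so ȳ = 480 / (6·(-19.5)) = -160/39.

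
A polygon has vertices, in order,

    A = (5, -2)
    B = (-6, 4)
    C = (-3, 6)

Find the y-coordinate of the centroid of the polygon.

Apply the shoelace (surveyor's) formula. First the cross-terms c_i = x_i·y_{i+1} − x_{i+1}·y_i:
  8, -24, -24  ⇒  2A = -40, A = -20.
Then Σ (y_i + y_{i+1})·c_i = -320, so ȳ = -320 / (6·(-20)) = 8/3.

8/3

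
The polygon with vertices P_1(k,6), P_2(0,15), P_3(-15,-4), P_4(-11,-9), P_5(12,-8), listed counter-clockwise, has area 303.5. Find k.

Write out the shoelace sum; only the two edges meeting at P_1 involve k:
2·Area = [(12·6 − k·(-8)) + (k·15 − 0·6)] + 512
       = 23·k + 584 = 607
⇒ k = 1.

1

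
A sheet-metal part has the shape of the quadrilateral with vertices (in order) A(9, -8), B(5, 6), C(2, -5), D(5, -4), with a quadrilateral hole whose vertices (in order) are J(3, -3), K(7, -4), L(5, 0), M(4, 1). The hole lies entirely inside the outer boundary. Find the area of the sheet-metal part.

25.5

Outer boundary:
Apply the shoelace (surveyor's) formula: 2A = Σ (x_i·y_{i+1} − x_{i+1}·y_i), indices taken mod 4.
Cross-terms: 94, -37, 17, -4  ⇒  Σ = 70
Area = |Σ|/2 = 35.
Hole:
Apply Gauss's area formula: 2A = Σ (x_i·y_{i+1} − x_{i+1}·y_i), indices taken mod 4.
Σ = (9) + (20) + (5) + (-15) = 19
Area = |Σ|/2 = 9.5.
Net area = 35 − 9.5 = 25.5.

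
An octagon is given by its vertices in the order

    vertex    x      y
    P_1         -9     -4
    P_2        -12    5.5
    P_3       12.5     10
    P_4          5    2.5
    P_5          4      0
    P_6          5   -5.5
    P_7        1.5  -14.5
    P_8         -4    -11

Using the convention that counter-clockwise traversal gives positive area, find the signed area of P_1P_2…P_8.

Apply the surveyor's formula: 2A = Σ (x_i·y_{i+1} − x_{i+1}·y_i), indices taken mod 8.
Σ = (-97.5) + (-188.75) + (-18.75) + (-10) + (-22) + (-64.25) + (-74.5) + (-83) = -558.75
Signed area = Σ/2 = -279.375 (negative ⇒ clockwise traversal).

-279.375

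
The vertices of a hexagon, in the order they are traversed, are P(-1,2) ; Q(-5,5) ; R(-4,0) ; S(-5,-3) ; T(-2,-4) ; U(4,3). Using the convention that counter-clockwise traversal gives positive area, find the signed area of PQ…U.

Apply the shoelace (surveyor's) formula: 2A = Σ (x_i·y_{i+1} − x_{i+1}·y_i), indices taken mod 6.
Cross-terms: 5, 20, 12, 14, 10, 11  ⇒  Σ = 72
Signed area = Σ/2 = 36 (positive ⇒ counter-clockwise traversal).

36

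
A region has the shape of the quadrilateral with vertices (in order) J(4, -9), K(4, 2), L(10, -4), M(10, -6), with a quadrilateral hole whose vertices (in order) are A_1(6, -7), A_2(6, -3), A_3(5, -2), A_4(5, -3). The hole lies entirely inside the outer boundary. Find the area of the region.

36.5

Outer boundary:
Apply the shoelace (surveyor's) formula: 2A = Σ (x_i·y_{i+1} − x_{i+1}·y_i), indices taken mod 4.
Σ = (44) + (-36) + (-20) + (-66) = -78
Area = |Σ|/2 = 39.
Hole:
Apply the shoelace (surveyor's) formula: 2A = Σ (x_i·y_{i+1} − x_{i+1}·y_i), indices taken mod 4.
Σ = (24) + (3) + (-5) + (-17) = 5
Area = |Σ|/2 = 2.5.
Net area = 39 − 2.5 = 36.5.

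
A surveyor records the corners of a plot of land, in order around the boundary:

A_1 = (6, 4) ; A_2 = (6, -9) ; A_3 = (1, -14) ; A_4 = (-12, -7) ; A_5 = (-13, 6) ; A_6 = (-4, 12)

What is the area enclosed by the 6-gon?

355.5

Apply the surveyor's formula: 2A = Σ (x_i·y_{i+1} − x_{i+1}·y_i), indices taken mod 6.
A_1→A_2: (6)(-9) − (6)(4) = -78
A_2→A_3: (6)(-14) − (1)(-9) = -75
A_3→A_4: (1)(-7) − (-12)(-14) = -175
A_4→A_5: (-12)(6) − (-13)(-7) = -163
A_5→A_6: (-13)(12) − (-4)(6) = -132
A_6→A_1: (-4)(4) − (6)(12) = -88
Σ = -711
Area = |Σ|/2 = 355.5.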